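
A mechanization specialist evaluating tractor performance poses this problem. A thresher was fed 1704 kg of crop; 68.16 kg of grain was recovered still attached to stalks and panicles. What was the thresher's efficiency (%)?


eta = (total - unthreshed) / total * 100
    = (1704 - 68.16) / 1704 * 100
    = 1635.84 / 1704 * 100
    = 96%


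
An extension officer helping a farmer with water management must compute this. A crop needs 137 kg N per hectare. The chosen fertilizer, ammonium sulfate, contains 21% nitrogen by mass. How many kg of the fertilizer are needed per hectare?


Rate = N_required / (N_content / 100)
     = 137 / (21 / 100)
     = 137 / 0.21
     = 652.38 kg/ha


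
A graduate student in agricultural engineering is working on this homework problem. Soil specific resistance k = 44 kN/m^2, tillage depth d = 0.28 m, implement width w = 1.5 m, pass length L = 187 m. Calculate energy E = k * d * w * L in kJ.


E = k * d * w * L
  = 44 * 0.28 * 1.5 * 187
  = 3455.76 kJ


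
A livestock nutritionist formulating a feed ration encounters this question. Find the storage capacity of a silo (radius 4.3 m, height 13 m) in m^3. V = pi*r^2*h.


V = pi * r^2 * h
  = pi * 4.3^2 * 13
  = pi * 18.49 * 13
  = 755.14 m^3


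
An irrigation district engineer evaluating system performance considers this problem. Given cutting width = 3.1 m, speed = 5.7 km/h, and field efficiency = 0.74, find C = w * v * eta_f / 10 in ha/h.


C = w * v * eta_f / 10
  = 3.1 * 5.7 * 0.74 / 10
  = 13.08 / 10
  = 1.31 ha/h


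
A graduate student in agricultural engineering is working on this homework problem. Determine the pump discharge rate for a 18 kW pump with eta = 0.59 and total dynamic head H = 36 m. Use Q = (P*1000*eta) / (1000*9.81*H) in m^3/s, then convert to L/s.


Q = (P * 1000 * eta) / (rho * g * H)
  = (18 * 1000 * 0.59) / (1000 * 9.81 * 36)
  = 10620 / 353160
  = 0.03007 m^3/s = 30.07 L/s


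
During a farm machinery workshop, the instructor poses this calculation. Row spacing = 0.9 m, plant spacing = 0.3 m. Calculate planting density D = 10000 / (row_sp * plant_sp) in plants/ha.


D = 10000 / (row_sp * plant_sp)
  = 10000 / (0.9 * 0.3)
  = 10000 / 0.2700
  = 37037.04 plants/ha


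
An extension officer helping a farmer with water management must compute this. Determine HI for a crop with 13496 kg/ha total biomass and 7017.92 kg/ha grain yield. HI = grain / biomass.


HI = grain_yield / biomass
   = 7017.92 / 13496
   = 0.52


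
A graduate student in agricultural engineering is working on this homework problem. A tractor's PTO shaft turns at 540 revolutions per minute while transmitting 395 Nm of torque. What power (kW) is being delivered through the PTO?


P = 2*pi*n*T / 60000
  = 2*pi * 540 * 395 / 60000
  = 1340203.43 / 60000
  = 22.34 kW


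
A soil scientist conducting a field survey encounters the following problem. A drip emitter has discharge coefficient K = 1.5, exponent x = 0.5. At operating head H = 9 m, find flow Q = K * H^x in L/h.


Q = K * H^x
  = 1.5 * 9^0.5
  = 1.5 * 3
  = 4.50 L/h


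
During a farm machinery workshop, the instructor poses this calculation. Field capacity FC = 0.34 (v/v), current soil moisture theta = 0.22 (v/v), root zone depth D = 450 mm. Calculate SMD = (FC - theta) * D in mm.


SMD = (FC - theta) * D
    = (0.34 - 0.22) * 450
    = 0.120 * 450
    = 54 mm


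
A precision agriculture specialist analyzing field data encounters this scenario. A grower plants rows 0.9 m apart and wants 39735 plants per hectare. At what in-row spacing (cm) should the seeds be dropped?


spacing = 10000 / (row_sp * density)
        = 10000 / (0.9 * 39735)
        = 10000 / 35761.50
        = 0.27963 m = 27.96 cm


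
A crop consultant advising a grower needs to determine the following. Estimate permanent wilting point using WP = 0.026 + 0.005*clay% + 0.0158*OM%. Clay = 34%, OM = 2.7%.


WP = 0.026 + 0.005*34 + 0.0158*2.7
   = 0.026 + 0.1700 + 0.0427
   = 0.2387


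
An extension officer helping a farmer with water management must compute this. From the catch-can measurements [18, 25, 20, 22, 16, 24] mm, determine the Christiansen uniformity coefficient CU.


xbar = 125 / 6 = 20.833
sum|xi - xbar| = 17
CU = 100 * (1 - 17 / (6 * 20.833))
   = 100 * (1 - 0.1360)
   = 86.40%


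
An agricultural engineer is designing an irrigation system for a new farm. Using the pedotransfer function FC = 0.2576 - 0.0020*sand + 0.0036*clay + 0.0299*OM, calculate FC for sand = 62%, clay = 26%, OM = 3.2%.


FC = 0.2576 - 0.0020*62 + 0.0036*26 + 0.0299*3.2
   = 0.2576 - 0.1240 + 0.0936 + 0.0957
   = 0.3229


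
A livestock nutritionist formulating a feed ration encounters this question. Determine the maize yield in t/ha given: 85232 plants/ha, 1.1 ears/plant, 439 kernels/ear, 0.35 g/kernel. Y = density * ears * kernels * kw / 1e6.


Y = density * ears * kernels * kw
  = 85232 * 1.1 * 439 * 0.35 g/ha
  = 14405486.48 g/ha
  = 14405.49 kg/ha = 14.41 t/ha


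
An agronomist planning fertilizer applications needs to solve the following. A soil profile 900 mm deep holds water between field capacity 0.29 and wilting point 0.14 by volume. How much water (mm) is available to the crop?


AW = (FC - WP) * D
   = (0.29 - 0.14) * 900
   = 0.15 * 900
   = 135 mm


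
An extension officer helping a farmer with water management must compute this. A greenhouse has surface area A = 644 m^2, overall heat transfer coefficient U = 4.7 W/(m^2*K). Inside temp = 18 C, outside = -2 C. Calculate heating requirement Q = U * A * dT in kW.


dT = 18 - (-2) = 20 K
Q = U * A * dT
  = 4.7 * 644 * 20
  = 60536 W = 60.54 kW


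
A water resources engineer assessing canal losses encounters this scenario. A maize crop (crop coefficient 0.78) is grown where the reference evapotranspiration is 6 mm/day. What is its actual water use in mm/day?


ETc = Kc * ET0
    = 0.78 * 6
    = 4.68 mm/day


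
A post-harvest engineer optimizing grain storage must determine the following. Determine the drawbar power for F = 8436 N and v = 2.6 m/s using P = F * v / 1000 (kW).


P = F * v / 1000
  = 8436 * 2.6 / 1000
  = 21933.60 / 1000
  = 21.93 kW


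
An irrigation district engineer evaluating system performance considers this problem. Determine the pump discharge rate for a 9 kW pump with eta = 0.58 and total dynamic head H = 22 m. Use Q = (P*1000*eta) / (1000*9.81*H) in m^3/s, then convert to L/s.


Q = (P * 1000 * eta) / (rho * g * H)
  = (9 * 1000 * 0.58) / (1000 * 9.81 * 22)
  = 5220 / 215820
  = 0.02419 m^3/s = 24.19 L/s


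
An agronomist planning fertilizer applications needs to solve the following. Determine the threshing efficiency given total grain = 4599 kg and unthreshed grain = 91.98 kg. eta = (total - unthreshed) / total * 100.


eta = (total - unthreshed) / total * 100
    = (4599 - 91.98) / 4599 * 100
    = 4507.02 / 4599 * 100
    = 98%


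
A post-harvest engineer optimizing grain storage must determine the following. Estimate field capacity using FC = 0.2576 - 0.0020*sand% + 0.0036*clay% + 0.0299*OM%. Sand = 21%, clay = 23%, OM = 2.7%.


FC = 0.2576 - 0.0020*21 + 0.0036*23 + 0.0299*2.7
   = 0.2576 - 0.0420 + 0.0828 + 0.0807
   = 0.3791


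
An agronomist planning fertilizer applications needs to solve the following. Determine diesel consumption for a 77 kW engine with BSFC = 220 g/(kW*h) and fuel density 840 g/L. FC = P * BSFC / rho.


FC = P * BSFC / rho_fuel
   = 77 * 220 / 840
   = 16940 / 840
   = 20.17 L/h


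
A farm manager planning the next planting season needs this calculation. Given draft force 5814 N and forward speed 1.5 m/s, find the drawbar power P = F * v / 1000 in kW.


P = F * v / 1000
  = 5814 * 1.5 / 1000
  = 8721 / 1000
  = 8.72 kW


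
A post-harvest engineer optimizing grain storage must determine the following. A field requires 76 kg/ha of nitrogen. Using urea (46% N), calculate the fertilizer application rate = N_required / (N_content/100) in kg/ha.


Rate = N_required / (N_content / 100)
     = 76 / (46 / 100)
     = 76 / 0.46
     = 165.22 kg/ha


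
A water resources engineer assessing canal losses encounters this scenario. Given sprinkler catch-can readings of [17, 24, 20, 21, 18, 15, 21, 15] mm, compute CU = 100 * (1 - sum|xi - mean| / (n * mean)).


xbar = 151 / 8 = 18.875
sum|xi - xbar| = 21
CU = 100 * (1 - 21 / (8 * 18.875))
   = 100 * (1 - 0.1391)
   = 86.09%


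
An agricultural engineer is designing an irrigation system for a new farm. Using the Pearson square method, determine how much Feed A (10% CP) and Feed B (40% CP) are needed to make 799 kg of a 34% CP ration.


parts_A = CP_b - target = 40 - 34 = 6
parts_B = target - CP_a = 34 - 10 = 24
total_parts = 6 + 24 = 30
Feed A = 799 * 6 / 30 = 159.80 kg
Feed B = 799 * 24 / 30 = 639.20 kg

159.80 kg


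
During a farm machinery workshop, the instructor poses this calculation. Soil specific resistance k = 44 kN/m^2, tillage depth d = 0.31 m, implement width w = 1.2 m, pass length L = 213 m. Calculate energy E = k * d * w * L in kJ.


E = k * d * w * L
  = 44 * 0.31 * 1.2 * 213
  = 3486.38 kJ


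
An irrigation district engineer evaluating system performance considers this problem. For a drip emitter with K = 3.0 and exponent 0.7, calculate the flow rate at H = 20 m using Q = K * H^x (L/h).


Q = K * H^x
  = 3.0 * 20^0.7
  = 3.0 * 8.1418
  = 24.43 L/h


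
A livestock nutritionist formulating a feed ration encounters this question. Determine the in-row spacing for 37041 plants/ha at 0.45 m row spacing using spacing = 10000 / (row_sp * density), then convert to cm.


spacing = 10000 / (row_sp * density)
        = 10000 / (0.45 * 37041)
        = 10000 / 16668.45
        = 0.59994 m = 59.99 cm


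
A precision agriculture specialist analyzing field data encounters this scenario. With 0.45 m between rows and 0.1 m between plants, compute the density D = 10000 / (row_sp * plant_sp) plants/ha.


D = 10000 / (row_sp * plant_sp)
  = 10000 / (0.45 * 0.1)
  = 10000 / 0.0450
  = 222222.22 plants/ha


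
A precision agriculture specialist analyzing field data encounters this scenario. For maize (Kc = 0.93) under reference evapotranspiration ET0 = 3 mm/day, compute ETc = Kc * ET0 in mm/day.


ETc = Kc * ET0
    = 0.93 * 3
    = 2.79 mm/day


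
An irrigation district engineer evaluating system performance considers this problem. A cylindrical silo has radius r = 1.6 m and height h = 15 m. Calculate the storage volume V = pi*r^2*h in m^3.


V = pi * r^2 * h
  = pi * 1.6^2 * 15
  = pi * 2.56 * 15
  = 120.64 m^3


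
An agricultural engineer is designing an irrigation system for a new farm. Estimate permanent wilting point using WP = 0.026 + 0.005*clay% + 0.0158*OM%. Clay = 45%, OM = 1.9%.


WP = 0.026 + 0.005*45 + 0.0158*1.9
   = 0.026 + 0.2250 + 0.0300
   = 0.2810


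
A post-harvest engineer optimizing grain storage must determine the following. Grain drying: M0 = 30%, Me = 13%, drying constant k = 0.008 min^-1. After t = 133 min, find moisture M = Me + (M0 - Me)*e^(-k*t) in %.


M = Me + (M0 - Me) * e^(-k*t)
  = 13 + (30 - 13) * e^(-0.008*133)
  = 13 + 17 * e^(-1.064)
  = 13 + 17 * 0.34507
  = 13 + 5.8662
  = 18.87%


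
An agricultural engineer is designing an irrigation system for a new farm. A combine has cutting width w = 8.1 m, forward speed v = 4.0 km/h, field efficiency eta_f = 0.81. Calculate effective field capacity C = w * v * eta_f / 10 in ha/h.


C = w * v * eta_f / 10
  = 8.1 * 4.0 * 0.81 / 10
  = 26.24 / 10
  = 2.62 ha/h


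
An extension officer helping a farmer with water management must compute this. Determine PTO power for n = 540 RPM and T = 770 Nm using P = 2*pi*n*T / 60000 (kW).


P = 2*pi*n*T / 60000
  = 2*pi * 540 * 770 / 60000
  = 2612548.45 / 60000
  = 43.54 kW


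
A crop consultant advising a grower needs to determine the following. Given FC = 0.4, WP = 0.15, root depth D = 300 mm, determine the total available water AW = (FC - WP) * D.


AW = (FC - WP) * D
   = (0.4 - 0.15) * 300
   = 0.25 * 300
   = 75 mm


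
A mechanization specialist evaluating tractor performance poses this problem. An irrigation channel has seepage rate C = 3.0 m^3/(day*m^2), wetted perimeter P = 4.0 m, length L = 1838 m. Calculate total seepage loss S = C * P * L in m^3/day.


S = C * P * L
  = 3.0 * 4.0 * 1838
  = 22056 m^3/day


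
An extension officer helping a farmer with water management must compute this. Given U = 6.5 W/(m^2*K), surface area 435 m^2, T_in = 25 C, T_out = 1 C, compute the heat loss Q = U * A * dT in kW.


dT = 25 - (1) = 24 K
Q = U * A * dT
  = 6.5 * 435 * 24
  = 67860 W = 67.86 kW


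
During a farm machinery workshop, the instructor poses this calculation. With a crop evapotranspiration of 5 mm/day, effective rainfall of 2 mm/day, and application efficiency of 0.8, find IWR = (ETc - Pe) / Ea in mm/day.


IWR = (ETc - Pe) / Ea
    = (5 - 2) / 0.8
    = 3 / 0.8
    = 3.75 mm/day


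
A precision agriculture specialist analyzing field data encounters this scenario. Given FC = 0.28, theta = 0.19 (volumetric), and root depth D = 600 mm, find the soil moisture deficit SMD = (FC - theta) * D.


SMD = (FC - theta) * D
    = (0.28 - 0.19) * 600
    = 0.090 * 600
    = 54 mm


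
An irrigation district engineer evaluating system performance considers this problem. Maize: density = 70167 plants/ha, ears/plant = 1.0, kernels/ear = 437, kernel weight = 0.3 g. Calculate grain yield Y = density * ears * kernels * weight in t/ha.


Y = density * ears * kernels * kw
  = 70167 * 1.0 * 437 * 0.3 g/ha
  = 9198893.70 g/ha
  = 9198.89 kg/ha = 9.20 t/ha


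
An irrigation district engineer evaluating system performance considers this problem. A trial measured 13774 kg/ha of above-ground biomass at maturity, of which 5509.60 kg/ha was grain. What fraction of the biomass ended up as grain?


HI = grain_yield / biomass
   = 5509.60 / 13774
   = 0.40


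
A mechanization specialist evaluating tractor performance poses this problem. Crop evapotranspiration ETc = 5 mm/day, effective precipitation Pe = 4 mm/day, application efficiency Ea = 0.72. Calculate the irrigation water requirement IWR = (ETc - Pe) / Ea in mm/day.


IWR = (ETc - Pe) / Ea
    = (5 - 4) / 0.72
    = 1 / 0.72
    = 1.39 mm/day


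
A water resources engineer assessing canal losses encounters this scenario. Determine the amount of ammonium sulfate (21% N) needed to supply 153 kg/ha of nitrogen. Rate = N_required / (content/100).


Rate = N_required / (N_content / 100)
     = 153 / (21 / 100)
     = 153 / 0.21
     = 728.57 kg/ha


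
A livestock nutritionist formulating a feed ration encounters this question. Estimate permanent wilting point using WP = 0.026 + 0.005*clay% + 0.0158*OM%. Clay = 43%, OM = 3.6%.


WP = 0.026 + 0.005*43 + 0.0158*3.6
   = 0.026 + 0.2150 + 0.0569
   = 0.2979


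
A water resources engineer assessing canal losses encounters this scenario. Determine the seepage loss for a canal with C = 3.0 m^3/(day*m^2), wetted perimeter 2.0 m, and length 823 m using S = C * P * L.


S = C * P * L
  = 3.0 * 2.0 * 823
  = 4938 m^3/day


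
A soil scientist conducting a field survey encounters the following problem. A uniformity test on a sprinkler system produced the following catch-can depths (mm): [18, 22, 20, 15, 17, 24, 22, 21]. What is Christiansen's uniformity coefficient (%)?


xbar = 159 / 8 = 19.875
sum|xi - xbar| = 19.250
CU = 100 * (1 - 19.250 / (8 * 19.875))
   = 100 * (1 - 0.1211)
   = 87.89%


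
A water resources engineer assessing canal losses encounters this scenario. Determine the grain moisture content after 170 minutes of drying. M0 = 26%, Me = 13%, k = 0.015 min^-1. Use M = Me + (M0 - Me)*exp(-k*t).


M = Me + (M0 - Me) * e^(-k*t)
  = 13 + (26 - 13) * e^(-0.015*170)
  = 13 + 13 * e^(-2.550)
  = 13 + 13 * 0.07808
  = 13 + 1.0151
  = 14.02%


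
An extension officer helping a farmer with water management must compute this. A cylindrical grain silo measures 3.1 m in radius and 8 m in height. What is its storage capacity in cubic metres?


V = pi * r^2 * h
  = pi * 3.1^2 * 8
  = pi * 9.61 * 8
  = 241.53 m^3


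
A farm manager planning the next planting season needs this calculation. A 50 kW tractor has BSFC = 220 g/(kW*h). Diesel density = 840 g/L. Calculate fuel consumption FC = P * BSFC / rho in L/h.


FC = P * BSFC / rho_fuel
   = 50 * 220 / 840
   = 11000 / 840
   = 13.10 L/h


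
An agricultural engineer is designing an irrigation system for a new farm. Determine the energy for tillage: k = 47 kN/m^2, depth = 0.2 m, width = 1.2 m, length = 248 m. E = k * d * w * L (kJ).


E = k * d * w * L
  = 47 * 0.2 * 1.2 * 248
  = 2797.44 kJ


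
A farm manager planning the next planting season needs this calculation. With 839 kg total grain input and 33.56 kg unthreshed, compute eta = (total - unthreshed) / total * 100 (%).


eta = (total - unthreshed) / total * 100
    = (839 - 33.56) / 839 * 100
    = 805.44 / 839 * 100
    = 96%


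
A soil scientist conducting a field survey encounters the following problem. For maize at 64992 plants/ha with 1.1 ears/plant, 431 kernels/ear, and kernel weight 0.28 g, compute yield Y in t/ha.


Y = density * ears * kernels * kw
  = 64992 * 1.1 * 431 * 0.28 g/ha
  = 8627558.02 g/ha
  = 8627.56 kg/ha = 8.63 t/ha


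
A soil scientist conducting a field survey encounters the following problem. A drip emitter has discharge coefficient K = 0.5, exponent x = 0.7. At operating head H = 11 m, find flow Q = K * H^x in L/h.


Q = K * H^x
  = 0.5 * 11^0.7
  = 0.5 * 5.3577
  = 2.68 L/h


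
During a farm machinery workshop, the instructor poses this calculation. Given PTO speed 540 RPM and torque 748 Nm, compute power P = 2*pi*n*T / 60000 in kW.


P = 2*pi*n*T / 60000
  = 2*pi * 540 * 748 / 60000
  = 2537904.21 / 60000
  = 42.30 kW


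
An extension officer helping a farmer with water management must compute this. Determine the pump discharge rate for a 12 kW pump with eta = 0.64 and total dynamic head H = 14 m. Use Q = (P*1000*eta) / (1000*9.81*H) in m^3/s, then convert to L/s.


Q = (P * 1000 * eta) / (rho * g * H)
  = (12 * 1000 * 0.64) / (1000 * 9.81 * 14)
  = 7680 / 137340
  = 0.05592 m^3/s = 55.92 L/s


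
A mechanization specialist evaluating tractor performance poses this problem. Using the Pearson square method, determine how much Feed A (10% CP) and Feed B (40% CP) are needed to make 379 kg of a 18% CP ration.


parts_A = CP_b - target = 40 - 18 = 22
parts_B = target - CP_a = 18 - 10 = 8
total_parts = 22 + 8 = 30
Feed A = 379 * 22 / 30 = 277.93 kg
Feed B = 379 * 8 / 30 = 101.07 kg

277.93 kg


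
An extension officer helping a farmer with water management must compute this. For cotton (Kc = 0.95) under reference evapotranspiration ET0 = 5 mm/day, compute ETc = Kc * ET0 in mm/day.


ETc = Kc * ET0
    = 0.95 * 5
    = 4.75 mm/day


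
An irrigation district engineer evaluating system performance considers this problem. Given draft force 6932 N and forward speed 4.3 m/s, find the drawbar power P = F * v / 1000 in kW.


P = F * v / 1000
  = 6932 * 4.3 / 1000
  = 29807.60 / 1000
  = 29.81 kW


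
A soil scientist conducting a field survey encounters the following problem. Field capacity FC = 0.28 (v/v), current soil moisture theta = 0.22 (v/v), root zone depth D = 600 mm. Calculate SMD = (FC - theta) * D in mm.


SMD = (FC - theta) * D
    = (0.28 - 0.22) * 600
    = 0.060 * 600
    = 36 mm


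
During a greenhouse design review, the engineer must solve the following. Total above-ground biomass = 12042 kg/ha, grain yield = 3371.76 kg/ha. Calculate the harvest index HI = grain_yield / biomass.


HI = grain_yield / biomass
   = 3371.76 / 12042
   = 0.28


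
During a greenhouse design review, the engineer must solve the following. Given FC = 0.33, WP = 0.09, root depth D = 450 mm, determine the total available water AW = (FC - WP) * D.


AW = (FC - WP) * D
   = (0.33 - 0.09) * 450
   = 0.24 * 450
   = 108 mm


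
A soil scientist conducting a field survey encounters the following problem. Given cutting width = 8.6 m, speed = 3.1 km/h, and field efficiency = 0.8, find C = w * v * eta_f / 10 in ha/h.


C = w * v * eta_f / 10
  = 8.6 * 3.1 * 0.8 / 10
  = 21.33 / 10
  = 2.13 ha/h


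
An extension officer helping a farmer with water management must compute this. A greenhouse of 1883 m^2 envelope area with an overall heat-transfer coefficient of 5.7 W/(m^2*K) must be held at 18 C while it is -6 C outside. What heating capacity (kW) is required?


dT = 18 - (-6) = 24 K
Q = U * A * dT
  = 5.7 * 1883 * 24
  = 257594.40 W = 257.59 kW


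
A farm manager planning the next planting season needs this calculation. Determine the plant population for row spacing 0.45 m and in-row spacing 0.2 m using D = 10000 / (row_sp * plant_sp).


D = 10000 / (row_sp * plant_sp)
  = 10000 / (0.45 * 0.2)
  = 10000 / 0.0900
  = 111111.11 plants/ha


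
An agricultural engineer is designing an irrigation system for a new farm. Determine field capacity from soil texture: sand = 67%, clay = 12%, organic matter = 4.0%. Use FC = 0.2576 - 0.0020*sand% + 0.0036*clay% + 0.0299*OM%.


FC = 0.2576 - 0.0020*67 + 0.0036*12 + 0.0299*4.0
   = 0.2576 - 0.1340 + 0.0432 + 0.1196
   = 0.2864


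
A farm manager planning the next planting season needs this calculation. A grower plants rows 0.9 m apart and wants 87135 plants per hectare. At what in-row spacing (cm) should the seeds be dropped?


spacing = 10000 / (row_sp * density)
        = 10000 / (0.9 * 87135)
        = 10000 / 78421.50
        = 0.12752 m = 12.75 cm


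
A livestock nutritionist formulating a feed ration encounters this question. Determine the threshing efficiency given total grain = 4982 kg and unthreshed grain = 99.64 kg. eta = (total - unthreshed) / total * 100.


eta = (total - unthreshed) / total * 100
    = (4982 - 99.64) / 4982 * 100
    = 4882.36 / 4982 * 100
    = 98%


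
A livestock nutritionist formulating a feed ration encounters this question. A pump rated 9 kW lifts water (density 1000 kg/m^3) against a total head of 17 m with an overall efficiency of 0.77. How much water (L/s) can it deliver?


Q = (P * 1000 * eta) / (rho * g * H)
  = (9 * 1000 * 0.77) / (1000 * 9.81 * 17)
  = 6930 / 166770
  = 0.04155 m^3/s = 41.55 L/s


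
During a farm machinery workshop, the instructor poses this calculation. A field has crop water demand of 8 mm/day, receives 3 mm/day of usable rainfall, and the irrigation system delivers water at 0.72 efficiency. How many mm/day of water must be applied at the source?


IWR = (ETc - Pe) / Ea
    = (8 - 3) / 0.72
    = 5 / 0.72
    = 6.94 mm/day


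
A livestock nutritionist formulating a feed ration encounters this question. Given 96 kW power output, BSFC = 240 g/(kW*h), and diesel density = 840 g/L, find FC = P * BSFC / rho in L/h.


FC = P * BSFC / rho_fuel
   = 96 * 240 / 840
   = 23040 / 840
   = 27.43 L/h


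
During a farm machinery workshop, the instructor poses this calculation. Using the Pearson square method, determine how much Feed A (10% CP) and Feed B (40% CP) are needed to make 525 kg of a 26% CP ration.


parts_A = CP_b - target = 40 - 26 = 14
parts_B = target - CP_a = 26 - 10 = 16
total_parts = 14 + 16 = 30
Feed A = 525 * 14 / 30 = 245 kg
Feed B = 525 * 16 / 30 = 280 kg

245 kg


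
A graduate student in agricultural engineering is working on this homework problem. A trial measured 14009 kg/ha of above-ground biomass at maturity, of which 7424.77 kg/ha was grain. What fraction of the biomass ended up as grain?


HI = grain_yield / biomass
   = 7424.77 / 14009
   = 0.53


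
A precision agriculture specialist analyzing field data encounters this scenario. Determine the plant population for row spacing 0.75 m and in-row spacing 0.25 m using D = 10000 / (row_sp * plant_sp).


D = 10000 / (row_sp * plant_sp)
  = 10000 / (0.75 * 0.25)
  = 10000 / 0.1875
  = 53333.33 plants/ha


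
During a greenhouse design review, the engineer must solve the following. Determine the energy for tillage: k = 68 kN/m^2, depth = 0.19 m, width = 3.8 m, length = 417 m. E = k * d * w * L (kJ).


E = k * d * w * L
  = 68 * 0.19 * 3.8 * 417
  = 20473.03 kJ


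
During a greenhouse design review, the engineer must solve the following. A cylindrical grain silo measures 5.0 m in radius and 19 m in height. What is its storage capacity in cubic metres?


V = pi * r^2 * h
  = pi * 5.0^2 * 19
  = pi * 25 * 19
  = 1492.26 m^3


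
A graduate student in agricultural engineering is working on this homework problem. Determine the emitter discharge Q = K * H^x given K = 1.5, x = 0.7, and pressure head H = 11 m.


Q = K * H^x
  = 1.5 * 11^0.7
  = 1.5 * 5.3577
  = 8.04 L/h


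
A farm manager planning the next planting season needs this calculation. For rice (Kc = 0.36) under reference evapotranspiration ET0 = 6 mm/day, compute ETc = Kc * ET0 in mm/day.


ETc = Kc * ET0
    = 0.36 * 6
    = 2.16 mm/day


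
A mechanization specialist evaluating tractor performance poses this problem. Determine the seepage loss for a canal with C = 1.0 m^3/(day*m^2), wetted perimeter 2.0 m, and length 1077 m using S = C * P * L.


S = C * P * L
  = 1.0 * 2.0 * 1077
  = 2154 m^3/day


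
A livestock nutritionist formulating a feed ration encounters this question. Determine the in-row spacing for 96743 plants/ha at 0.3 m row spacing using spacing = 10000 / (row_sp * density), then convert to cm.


spacing = 10000 / (row_sp * density)
        = 10000 / (0.3 * 96743)
        = 10000 / 29022.90
        = 0.34456 m = 34.46 cm


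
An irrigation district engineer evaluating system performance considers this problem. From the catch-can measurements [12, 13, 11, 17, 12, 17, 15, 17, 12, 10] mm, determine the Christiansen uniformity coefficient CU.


xbar = 136 / 10 = 13.600
sum|xi - xbar| = 23.200
CU = 100 * (1 - 23.200 / (10 * 13.600))
   = 100 * (1 - 0.1706)
   = 82.94%


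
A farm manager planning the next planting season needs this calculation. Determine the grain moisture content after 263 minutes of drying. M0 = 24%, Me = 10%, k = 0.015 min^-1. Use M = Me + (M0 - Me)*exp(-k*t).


M = Me + (M0 - Me) * e^(-k*t)
  = 10 + (24 - 10) * e^(-0.015*263)
  = 10 + 14 * e^(-3.945)
  = 10 + 14 * 0.01935
  = 10 + 0.2709
  = 10.27%


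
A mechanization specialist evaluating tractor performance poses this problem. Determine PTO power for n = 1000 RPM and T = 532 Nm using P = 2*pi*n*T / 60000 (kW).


P = 2*pi*n*T / 60000
  = 2*pi * 1000 * 532 / 60000
  = 3342654.58 / 60000
  = 55.71 kW


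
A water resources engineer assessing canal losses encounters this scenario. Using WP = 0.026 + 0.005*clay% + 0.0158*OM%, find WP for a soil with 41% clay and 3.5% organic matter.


WP = 0.026 + 0.005*41 + 0.0158*3.5
   = 0.026 + 0.2050 + 0.0553
   = 0.2863


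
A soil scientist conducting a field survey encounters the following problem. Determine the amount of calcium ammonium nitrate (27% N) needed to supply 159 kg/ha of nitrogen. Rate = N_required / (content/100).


Rate = N_required / (N_content / 100)
     = 159 / (27 / 100)
     = 159 / 0.27
     = 588.89 kg/ha


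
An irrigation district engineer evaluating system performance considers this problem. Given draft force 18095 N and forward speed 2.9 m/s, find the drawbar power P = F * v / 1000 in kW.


P = F * v / 1000
  = 18095 * 2.9 / 1000
  = 52475.50 / 1000
  = 52.48 kW


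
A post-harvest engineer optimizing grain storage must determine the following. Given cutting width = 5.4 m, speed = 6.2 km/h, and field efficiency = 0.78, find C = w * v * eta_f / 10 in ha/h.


C = w * v * eta_f / 10
  = 5.4 * 6.2 * 0.78 / 10
  = 26.11 / 10
  = 2.61 ha/h


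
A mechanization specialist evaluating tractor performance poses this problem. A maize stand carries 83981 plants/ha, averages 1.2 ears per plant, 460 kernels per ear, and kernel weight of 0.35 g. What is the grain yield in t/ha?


Y = density * ears * kernels * kw
  = 83981 * 1.2 * 460 * 0.35 g/ha
  = 16225129.20 g/ha
  = 16225.13 kg/ha = 16.23 t/ha


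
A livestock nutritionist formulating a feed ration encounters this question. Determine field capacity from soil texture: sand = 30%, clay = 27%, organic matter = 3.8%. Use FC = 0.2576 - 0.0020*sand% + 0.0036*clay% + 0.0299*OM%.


FC = 0.2576 - 0.0020*30 + 0.0036*27 + 0.0299*3.8
   = 0.2576 - 0.0600 + 0.0972 + 0.1136
   = 0.4084


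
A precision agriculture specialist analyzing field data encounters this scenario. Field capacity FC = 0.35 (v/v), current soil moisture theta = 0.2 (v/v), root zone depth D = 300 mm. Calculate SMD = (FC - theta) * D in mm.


SMD = (FC - theta) * D
    = (0.35 - 0.2) * 300
    = 0.150 * 300
    = 45 mm


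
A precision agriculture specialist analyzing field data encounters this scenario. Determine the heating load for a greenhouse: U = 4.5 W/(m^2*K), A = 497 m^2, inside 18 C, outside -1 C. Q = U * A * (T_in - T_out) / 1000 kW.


dT = 18 - (-1) = 19 K
Q = U * A * dT
  = 4.5 * 497 * 19
  = 42493.50 W = 42.49 kW


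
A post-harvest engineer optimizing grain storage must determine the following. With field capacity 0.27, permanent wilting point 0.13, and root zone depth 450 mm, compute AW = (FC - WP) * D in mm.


AW = (FC - WP) * D
   = (0.27 - 0.13) * 450
   = 0.14 * 450
   = 63 mm


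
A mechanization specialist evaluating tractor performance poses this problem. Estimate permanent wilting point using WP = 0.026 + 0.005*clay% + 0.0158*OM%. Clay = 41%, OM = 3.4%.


WP = 0.026 + 0.005*41 + 0.0158*3.4
   = 0.026 + 0.2050 + 0.0537
   = 0.2847


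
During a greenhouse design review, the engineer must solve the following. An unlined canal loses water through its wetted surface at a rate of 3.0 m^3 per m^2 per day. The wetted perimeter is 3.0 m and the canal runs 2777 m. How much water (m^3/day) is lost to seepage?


S = C * P * L
  = 3.0 * 3.0 * 2777
  = 24993 m^3/day


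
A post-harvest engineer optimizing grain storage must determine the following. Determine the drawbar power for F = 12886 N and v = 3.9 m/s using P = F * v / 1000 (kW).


P = F * v / 1000
  = 12886 * 3.9 / 1000
  = 50255.40 / 1000
  = 50.26 kW


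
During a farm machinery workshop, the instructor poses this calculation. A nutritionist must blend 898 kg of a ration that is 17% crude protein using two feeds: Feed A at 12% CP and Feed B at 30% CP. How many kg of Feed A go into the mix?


parts_A = CP_b - target = 30 - 17 = 13
parts_B = target - CP_a = 17 - 12 = 5
total_parts = 13 + 5 = 18
Feed A = 898 * 13 / 18 = 648.56 kg
Feed B = 898 * 5 / 18 = 249.44 kg

648.56 kg


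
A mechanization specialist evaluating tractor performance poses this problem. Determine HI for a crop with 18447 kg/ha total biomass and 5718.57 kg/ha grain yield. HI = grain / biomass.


HI = grain_yield / biomass
   = 5718.57 / 18447
   = 0.31


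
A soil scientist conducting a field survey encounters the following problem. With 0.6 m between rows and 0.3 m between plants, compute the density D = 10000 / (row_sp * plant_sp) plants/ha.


D = 10000 / (row_sp * plant_sp)
  = 10000 / (0.6 * 0.3)
  = 10000 / 0.1800
  = 55555.56 plants/ha


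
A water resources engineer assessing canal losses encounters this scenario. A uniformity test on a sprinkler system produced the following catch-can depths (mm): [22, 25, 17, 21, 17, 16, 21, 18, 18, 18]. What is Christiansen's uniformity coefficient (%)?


xbar = 193 / 10 = 19.300
sum|xi - xbar| = 23.600
CU = 100 * (1 - 23.600 / (10 * 19.300))
   = 100 * (1 - 0.1223)
   = 87.77%


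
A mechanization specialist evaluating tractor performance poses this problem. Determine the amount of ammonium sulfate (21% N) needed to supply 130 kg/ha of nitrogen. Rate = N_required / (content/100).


Rate = N_required / (N_content / 100)
     = 130 / (21 / 100)
     = 130 / 0.21
     = 619.05 kg/ha


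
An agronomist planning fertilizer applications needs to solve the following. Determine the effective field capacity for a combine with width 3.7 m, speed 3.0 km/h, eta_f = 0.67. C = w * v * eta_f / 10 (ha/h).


C = w * v * eta_f / 10
  = 3.7 * 3.0 * 0.67 / 10
  = 7.44 / 10
  = 0.74 ha/h


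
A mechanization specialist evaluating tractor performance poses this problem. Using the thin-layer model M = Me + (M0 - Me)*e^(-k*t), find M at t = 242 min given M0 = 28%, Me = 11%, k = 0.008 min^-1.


M = Me + (M0 - Me) * e^(-k*t)
  = 11 + (28 - 11) * e^(-0.008*242)
  = 11 + 17 * e^(-1.936)
  = 11 + 17 * 0.14428
  = 11 + 2.4528
  = 13.45%


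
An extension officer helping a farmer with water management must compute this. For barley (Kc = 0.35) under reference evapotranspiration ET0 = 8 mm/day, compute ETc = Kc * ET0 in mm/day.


ETc = Kc * ET0
    = 0.35 * 8
    = 2.80 mm/day


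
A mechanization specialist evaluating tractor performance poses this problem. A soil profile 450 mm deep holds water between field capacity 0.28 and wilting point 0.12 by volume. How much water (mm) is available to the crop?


AW = (FC - WP) * D
   = (0.28 - 0.12) * 450
   = 0.16 * 450
   = 72 mm


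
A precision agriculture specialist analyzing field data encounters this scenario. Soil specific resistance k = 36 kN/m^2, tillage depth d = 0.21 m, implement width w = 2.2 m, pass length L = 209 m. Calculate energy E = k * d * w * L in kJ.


E = k * d * w * L
  = 36 * 0.21 * 2.2 * 209
  = 3476.09 kJ


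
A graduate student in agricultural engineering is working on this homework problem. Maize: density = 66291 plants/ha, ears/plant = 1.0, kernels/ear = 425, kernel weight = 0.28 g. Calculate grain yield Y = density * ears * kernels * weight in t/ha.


Y = density * ears * kernels * kw
  = 66291 * 1.0 * 425 * 0.28 g/ha
  = 7888629 g/ha
  = 7888.63 kg/ha = 7.89 t/ha


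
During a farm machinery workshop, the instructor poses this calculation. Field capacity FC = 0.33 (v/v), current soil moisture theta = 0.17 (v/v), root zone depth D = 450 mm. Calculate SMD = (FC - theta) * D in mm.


SMD = (FC - theta) * D
    = (0.33 - 0.17) * 450
    = 0.160 * 450
    = 72 mm


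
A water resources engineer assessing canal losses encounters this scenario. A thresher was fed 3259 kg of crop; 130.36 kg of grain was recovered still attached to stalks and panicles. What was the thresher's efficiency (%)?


eta = (total - unthreshed) / total * 100
    = (3259 - 130.36) / 3259 * 100
    = 3128.64 / 3259 * 100
    = 96%


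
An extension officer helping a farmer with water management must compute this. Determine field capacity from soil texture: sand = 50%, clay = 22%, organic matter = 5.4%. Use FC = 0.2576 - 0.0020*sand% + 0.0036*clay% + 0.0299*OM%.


FC = 0.2576 - 0.0020*50 + 0.0036*22 + 0.0299*5.4
   = 0.2576 - 0.1000 + 0.0792 + 0.1615
   = 0.3983


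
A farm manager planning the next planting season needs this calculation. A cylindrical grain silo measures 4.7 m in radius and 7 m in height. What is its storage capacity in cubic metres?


V = pi * r^2 * h
  = pi * 4.7^2 * 7
  = pi * 22.09 * 7
  = 485.78 m^3


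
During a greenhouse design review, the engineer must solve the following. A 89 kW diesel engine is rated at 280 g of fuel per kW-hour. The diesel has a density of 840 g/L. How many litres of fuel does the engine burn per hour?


FC = P * BSFC / rho_fuel
   = 89 * 280 / 840
   = 24920 / 840
   = 29.67 L/h


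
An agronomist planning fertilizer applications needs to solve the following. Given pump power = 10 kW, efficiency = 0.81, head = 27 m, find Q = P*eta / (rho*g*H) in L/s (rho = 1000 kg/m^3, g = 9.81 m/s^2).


Q = (P * 1000 * eta) / (rho * g * H)
  = (10 * 1000 * 0.81) / (1000 * 9.81 * 27)
  = 8100 / 264870
  = 0.03058 m^3/s = 30.58 L/s


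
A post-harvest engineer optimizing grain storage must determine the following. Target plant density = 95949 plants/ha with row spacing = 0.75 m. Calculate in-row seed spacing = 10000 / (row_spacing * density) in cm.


spacing = 10000 / (row_sp * density)
        = 10000 / (0.75 * 95949)
        = 10000 / 71961.75
        = 0.13896 m = 13.90 cm


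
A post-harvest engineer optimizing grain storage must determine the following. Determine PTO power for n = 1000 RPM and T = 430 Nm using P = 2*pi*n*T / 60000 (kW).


P = 2*pi*n*T / 60000
  = 2*pi * 1000 * 430 / 60000
  = 2701769.68 / 60000
  = 45.03 kW


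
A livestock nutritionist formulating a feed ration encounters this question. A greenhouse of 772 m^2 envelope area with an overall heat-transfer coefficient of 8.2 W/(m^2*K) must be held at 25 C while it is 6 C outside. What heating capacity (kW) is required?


dT = 25 - (6) = 19 K
Q = U * A * dT
  = 8.2 * 772 * 19
  = 120277.60 W = 120.28 kW


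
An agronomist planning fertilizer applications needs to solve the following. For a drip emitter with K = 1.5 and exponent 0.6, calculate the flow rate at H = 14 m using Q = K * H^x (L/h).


Q = K * H^x
  = 1.5 * 14^0.6
  = 1.5 * 4.8717
  = 7.31 L/h


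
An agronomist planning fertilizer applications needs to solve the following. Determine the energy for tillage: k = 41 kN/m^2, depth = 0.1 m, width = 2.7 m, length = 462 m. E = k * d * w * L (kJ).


E = k * d * w * L
  = 41 * 0.1 * 2.7 * 462
  = 5114.34 kJ


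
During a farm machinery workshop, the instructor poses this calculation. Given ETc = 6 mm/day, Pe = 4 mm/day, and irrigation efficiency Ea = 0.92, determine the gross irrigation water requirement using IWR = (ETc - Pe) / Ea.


IWR = (ETc - Pe) / Ea
    = (6 - 4) / 0.92
    = 2 / 0.92
    = 2.17 mm/day


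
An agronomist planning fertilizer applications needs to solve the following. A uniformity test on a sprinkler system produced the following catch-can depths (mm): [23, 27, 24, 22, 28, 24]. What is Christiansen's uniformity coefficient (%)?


xbar = 148 / 6 = 24.667
sum|xi - xbar| = 11.333
CU = 100 * (1 - 11.333 / (6 * 24.667))
   = 100 * (1 - 0.0766)
   = 92.34%


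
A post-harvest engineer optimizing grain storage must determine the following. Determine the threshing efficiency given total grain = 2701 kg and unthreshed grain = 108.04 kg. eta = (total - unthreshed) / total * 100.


eta = (total - unthreshed) / total * 100
    = (2701 - 108.04) / 2701 * 100
    = 2592.96 / 2701 * 100
    = 96%


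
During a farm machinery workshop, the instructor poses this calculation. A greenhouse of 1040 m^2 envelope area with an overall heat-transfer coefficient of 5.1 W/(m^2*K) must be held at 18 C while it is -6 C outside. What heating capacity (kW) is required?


dT = 18 - (-6) = 24 K
Q = U * A * dT
  = 5.1 * 1040 * 24
  = 127296 W = 127.30 kW


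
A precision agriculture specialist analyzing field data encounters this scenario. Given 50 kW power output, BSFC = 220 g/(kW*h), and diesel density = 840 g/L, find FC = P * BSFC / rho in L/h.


FC = P * BSFC / rho_fuel
   = 50 * 220 / 840
   = 11000 / 840
   = 13.10 L/h


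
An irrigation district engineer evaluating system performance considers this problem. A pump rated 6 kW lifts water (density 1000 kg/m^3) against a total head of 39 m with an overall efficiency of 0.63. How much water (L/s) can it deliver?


Q = (P * 1000 * eta) / (rho * g * H)
  = (6 * 1000 * 0.63) / (1000 * 9.81 * 39)
  = 3780 / 382590
  = 0.00988 m^3/s = 9.88 L/s


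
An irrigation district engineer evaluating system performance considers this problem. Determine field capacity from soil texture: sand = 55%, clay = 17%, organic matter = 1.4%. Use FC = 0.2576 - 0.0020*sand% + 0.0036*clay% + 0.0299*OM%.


FC = 0.2576 - 0.0020*55 + 0.0036*17 + 0.0299*1.4
   = 0.2576 - 0.1100 + 0.0612 + 0.0419
   = 0.2507


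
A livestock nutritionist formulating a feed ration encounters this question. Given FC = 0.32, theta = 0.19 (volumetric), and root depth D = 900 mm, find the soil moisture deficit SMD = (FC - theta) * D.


SMD = (FC - theta) * D
    = (0.32 - 0.19) * 900
    = 0.130 * 900
    = 117 mm
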